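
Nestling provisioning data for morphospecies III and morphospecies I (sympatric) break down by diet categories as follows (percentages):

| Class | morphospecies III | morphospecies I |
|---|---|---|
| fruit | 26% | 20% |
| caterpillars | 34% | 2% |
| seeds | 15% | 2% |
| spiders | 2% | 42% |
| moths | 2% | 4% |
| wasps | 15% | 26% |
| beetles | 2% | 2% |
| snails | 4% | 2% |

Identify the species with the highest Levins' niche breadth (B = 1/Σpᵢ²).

Convert percentages to proportions (divide by 100).
Σp_IIIᵢ² = 0.26² + 0.34² + 0.15² + 0.02² + 0.02² + 0.15² + 0.02² + 0.04² = 0.0676 + 0.1156 + 0.0225 + 0.0004 + 0.0004 + 0.0225 + 0.0004 + 0.0016 = 0.2310
B_III = 1 / 0.2310 = 4.3290
Σp_Iᵢ² = 0.20² + 0.02² + 0.02² + 0.42² + 0.04² + 0.26² + 0.02² + 0.02² = 0.0400 + 0.0004 + 0.0004 + 0.1764 + 0.0016 + 0.0676 + 0.0004 + 0.0004 = 0.2872
B_I = 1 / 0.2872 = 3.4819
Highest B → broadest niche (most generalist): morphospecies III (B = 4.33).

morphospecies III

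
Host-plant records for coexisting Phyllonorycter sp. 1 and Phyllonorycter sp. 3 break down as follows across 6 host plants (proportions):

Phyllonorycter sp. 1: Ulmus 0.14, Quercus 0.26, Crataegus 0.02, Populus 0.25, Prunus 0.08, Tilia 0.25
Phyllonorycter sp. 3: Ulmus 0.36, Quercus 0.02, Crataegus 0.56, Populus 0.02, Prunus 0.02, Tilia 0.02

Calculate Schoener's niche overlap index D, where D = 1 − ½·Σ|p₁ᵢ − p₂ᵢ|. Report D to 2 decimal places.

0.24

Σ|p₁ᵢ − p₂ᵢ| = 0.22 + 0.24 + 0.54 + 0.23 + 0.06 + 0.23 = 1.52
D = 1 − ½ × 1.52 = 1 − 0.760 = 0.2400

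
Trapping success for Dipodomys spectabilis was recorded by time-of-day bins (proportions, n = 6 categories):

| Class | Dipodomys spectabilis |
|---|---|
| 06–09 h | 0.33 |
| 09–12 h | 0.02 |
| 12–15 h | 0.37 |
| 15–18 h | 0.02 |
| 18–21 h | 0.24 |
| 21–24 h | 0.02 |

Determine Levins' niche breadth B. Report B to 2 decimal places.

Σpᵢ² = 0.33² + 0.02² + 0.37² + 0.02² + 0.24² + 0.02² = 0.1089 + 0.0004 + 0.1369 + 0.0004 + 0.0576 + 0.0004 = 0.3046
B = 1 / 0.3046 = 3.2830

3.28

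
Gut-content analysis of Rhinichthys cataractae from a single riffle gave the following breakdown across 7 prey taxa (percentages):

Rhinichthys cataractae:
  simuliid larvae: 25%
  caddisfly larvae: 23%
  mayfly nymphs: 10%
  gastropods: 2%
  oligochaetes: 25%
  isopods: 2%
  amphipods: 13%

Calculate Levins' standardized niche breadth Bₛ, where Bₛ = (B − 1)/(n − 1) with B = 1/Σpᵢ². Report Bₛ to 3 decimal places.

0.644

Convert percentages to proportions (divide by 100).
Σpᵢ² = 0.25² + 0.23² + 0.10² + 0.02² + 0.25² + 0.02² + 0.13² = 0.0625 + 0.0529 + 0.0100 + 0.0004 + 0.0625 + 0.0004 + 0.0169 = 0.2056
B = 1 / 0.2056 = 4.86381
Bₛ = (B − 1)/(n − 1) = (4.86381 − 1)/(7 − 1) = 3.86381/6 = 0.64397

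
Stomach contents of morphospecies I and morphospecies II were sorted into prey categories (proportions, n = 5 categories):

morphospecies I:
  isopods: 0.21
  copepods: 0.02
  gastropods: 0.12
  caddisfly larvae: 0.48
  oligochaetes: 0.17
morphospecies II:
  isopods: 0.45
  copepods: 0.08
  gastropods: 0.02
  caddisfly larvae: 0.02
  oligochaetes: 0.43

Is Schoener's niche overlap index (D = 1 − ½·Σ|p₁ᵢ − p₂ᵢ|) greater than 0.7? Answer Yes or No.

No

Σ|p₁ᵢ − p₂ᵢ| = 0.24 + 0.06 + 0.10 + 0.46 + 0.26 = 1.12
D = 1 − ½ × 1.12 = 1 − 0.560 = 0.4400
D = 0.4400 < 0.7 → No.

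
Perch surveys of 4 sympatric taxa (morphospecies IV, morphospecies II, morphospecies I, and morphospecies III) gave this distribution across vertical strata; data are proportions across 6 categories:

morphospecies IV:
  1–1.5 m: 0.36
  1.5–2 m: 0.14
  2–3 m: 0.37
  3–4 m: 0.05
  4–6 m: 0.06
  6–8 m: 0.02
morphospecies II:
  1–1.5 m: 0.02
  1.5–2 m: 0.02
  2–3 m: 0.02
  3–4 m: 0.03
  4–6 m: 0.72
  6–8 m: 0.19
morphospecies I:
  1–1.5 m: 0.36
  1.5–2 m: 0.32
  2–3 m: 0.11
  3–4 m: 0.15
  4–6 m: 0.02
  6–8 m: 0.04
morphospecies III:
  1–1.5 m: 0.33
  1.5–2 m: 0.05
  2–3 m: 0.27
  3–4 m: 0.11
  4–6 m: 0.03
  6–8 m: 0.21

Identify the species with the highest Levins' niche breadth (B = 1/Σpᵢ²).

morphospecies III

Σp_IVᵢ² = 0.36² + 0.14² + 0.37² + 0.05² + 0.06² + 0.02² = 0.1296 + 0.0196 + 0.1369 + 0.0025 + 0.0036 + 0.0004 = 0.2926
B_IV = 1 / 0.2926 = 3.4176
Σp_IIᵢ² = 0.02² + 0.02² + 0.02² + 0.03² + 0.72² + 0.19² = 0.0004 + 0.0004 + 0.0004 + 0.0009 + 0.5184 + 0.0361 = 0.5566
B_II = 1 / 0.5566 = 1.7966
Σp_Iᵢ² = 0.36² + 0.32² + 0.11² + 0.15² + 0.02² + 0.04² = 0.1296 + 0.1024 + 0.0121 + 0.0225 + 0.0004 + 0.0016 = 0.2686
B_I = 1 / 0.2686 = 3.7230
Σp_IIIᵢ² = 0.33² + 0.05² + 0.27² + 0.11² + 0.03² + 0.21² = 0.1089 + 0.0025 + 0.0729 + 0.0121 + 0.0009 + 0.0441 = 0.2414
B_III = 1 / 0.2414 = 4.1425
Highest B → broadest niche (most generalist): morphospecies III (B = 4.14).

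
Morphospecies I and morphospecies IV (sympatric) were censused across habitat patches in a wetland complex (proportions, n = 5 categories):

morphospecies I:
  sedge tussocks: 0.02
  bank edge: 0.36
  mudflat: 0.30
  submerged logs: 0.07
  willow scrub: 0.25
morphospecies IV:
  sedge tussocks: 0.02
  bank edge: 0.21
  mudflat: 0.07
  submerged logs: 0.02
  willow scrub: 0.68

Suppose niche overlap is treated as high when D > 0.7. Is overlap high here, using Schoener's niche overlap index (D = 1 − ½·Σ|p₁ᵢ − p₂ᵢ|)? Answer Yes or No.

No

Σ|p₁ᵢ − p₂ᵢ| = 0.00 + 0.15 + 0.23 + 0.05 + 0.43 = 0.86
D = 1 − ½ × 0.86 = 1 − 0.430 = 0.5700
D = 0.5700 < 0.7 → No.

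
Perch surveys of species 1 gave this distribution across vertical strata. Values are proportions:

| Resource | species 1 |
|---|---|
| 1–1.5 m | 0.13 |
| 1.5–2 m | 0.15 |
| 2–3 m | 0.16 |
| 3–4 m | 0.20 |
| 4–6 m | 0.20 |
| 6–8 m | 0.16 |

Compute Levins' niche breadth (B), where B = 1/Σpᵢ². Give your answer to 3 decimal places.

Σpᵢ² = 0.13² + 0.15² + 0.16² + 0.20² + 0.20² + 0.16² = 0.0169 + 0.0225 + 0.0256 + 0.0400 + 0.0400 + 0.0256 = 0.1706
B = 1 / 0.1706 = 5.86166

5.862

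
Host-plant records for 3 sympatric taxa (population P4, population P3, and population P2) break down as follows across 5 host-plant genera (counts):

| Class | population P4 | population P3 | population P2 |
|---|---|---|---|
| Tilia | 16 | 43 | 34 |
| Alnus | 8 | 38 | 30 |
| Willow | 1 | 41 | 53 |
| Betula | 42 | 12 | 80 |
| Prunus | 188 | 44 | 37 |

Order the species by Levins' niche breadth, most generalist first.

population P3 > population P2 > population P4

Proportions for population P4 (n=255): 16/255=0.0627, 8/255=0.0314, 1/255=0.0039, 42/255=0.1647, 188/255=0.7373
Proportions for population P3 (n=178): 43/178=0.2416, 38/178=0.2135, 41/178=0.2303, 12/178=0.0674, 44/178=0.2472
Proportions for population P2 (n=234): 34/234=0.1453, 30/234=0.1282, 53/234=0.2265, 80/234=0.3419, 37/234=0.1581
Σp_P4ᵢ² = 0.0627² + 0.0314² + 0.0039² + 0.1647² + 0.7373² = 0.003931 + 0.000986 + 0.000015 + 0.027126 + 0.543611 = 0.575669
B_P4 = 1 / 0.575669 = 1.7371
Σp_P3ᵢ² = 0.2416² + 0.2135² + 0.2303² + 0.0674² + 0.2472² = 0.058371 + 0.045582 + 0.053038 + 0.004543 + 0.061108 = 0.222642
B_P3 = 1 / 0.222642 = 4.4915
Σp_P2ᵢ² = 0.1453² + 0.1282² + 0.2265² + 0.3419² + 0.1581² = 0.021112 + 0.016435 + 0.051302 + 0.116896 + 0.024996 = 0.230741
B_P2 = 1 / 0.230741 = 4.3339
Ranking by B (broadest → narrowest): population P3 (4.49) > population P2 (4.33) > population P4 (1.74)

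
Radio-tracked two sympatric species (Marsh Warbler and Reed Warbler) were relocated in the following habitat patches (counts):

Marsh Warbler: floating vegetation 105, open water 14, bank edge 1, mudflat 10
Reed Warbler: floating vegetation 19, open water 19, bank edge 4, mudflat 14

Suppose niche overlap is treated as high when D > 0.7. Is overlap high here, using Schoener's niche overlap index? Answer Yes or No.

Proportions for Marsh Warbler (n=130): 105/130=0.8077, 14/130=0.1077, 1/130=0.0077, 10/130=0.0769
Proportions for Reed Warbler (n=56): 19/56=0.3393, 19/56=0.3393, 4/56=0.0714, 14/56=0.2500
Σ|p₁ᵢ − p₂ᵢ| = 0.4684 + 0.2316 + 0.0637 + 0.1731 = 0.9368
D = 1 − ½ × 0.9368 = 1 − 0.46840 = 0.53160
D = 0.53160 < 0.7 → No.

No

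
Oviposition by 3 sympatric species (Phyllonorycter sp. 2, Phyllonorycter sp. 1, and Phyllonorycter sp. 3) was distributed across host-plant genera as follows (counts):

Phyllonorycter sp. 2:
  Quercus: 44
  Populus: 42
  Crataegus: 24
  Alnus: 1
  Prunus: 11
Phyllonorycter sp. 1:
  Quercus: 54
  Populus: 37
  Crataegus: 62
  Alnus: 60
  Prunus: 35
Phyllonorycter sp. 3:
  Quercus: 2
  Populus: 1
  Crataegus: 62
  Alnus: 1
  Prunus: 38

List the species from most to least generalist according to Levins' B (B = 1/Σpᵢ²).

Proportions for Phyllonorycter sp. 2 (n=122): 44/122=0.3607, 42/122=0.3443, 24/122=0.1967, 1/122=0.0082, 11/122=0.0902
Proportions for Phyllonorycter sp. 1 (n=248): 54/248=0.2177, 37/248=0.1492, 62/248=0.2500, 60/248=0.2419, 35/248=0.1411
Proportions for Phyllonorycter sp. 3 (n=104): 2/104=0.0192, 1/104=0.0096, 62/104=0.5962, 1/104=0.0096, 38/104=0.3654
Σp_2ᵢ² = 0.3607² + 0.3443² + 0.1967² + 0.0082² + 0.0902² = 0.130104 + 0.118542 + 0.038691 + 0.000067 + 0.008136 = 0.295540
B_2 = 1 / 0.295540 = 3.3836
Σp_1ᵢ² = 0.2177² + 0.1492² + 0.2500² + 0.2419² + 0.1411² = 0.047393 + 0.022261 + 0.062500 + 0.058516 + 0.019909 = 0.210579
B_1 = 1 / 0.210579 = 4.7488
Σp_3ᵢ² = 0.0192² + 0.0096² + 0.5962² + 0.0096² + 0.3654² = 0.000369 + 0.000092 + 0.355454 + 0.000092 + 0.133517 = 0.489524
B_3 = 1 / 0.489524 = 2.0428
Ranking by B (broadest → narrowest): Phyllonorycter sp. 1 (4.75) > Phyllonorycter sp. 2 (3.38) > Phyllonorycter sp. 3 (2.04)

Phyllonorycter sp. 1 > Phyllonorycter sp. 2 > Phyllonorycter sp. 3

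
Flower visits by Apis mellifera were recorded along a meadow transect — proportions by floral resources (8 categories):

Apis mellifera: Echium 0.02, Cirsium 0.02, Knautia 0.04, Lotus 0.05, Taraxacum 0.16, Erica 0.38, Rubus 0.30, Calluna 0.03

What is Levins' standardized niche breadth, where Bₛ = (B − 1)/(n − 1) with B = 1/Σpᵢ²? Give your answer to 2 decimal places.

0.39

Σpᵢ² = 0.02² + 0.02² + 0.04² + 0.05² + 0.16² + 0.38² + 0.30² + 0.03² = 0.0004 + 0.0004 + 0.0016 + 0.0025 + 0.0256 + 0.1444 + 0.0900 + 0.0009 = 0.2658
B = 1 / 0.2658 = 3.7622
Bₛ = (B − 1)/(n − 1) = (3.7622 − 1)/(8 − 1) = 2.7622/7 = 0.3946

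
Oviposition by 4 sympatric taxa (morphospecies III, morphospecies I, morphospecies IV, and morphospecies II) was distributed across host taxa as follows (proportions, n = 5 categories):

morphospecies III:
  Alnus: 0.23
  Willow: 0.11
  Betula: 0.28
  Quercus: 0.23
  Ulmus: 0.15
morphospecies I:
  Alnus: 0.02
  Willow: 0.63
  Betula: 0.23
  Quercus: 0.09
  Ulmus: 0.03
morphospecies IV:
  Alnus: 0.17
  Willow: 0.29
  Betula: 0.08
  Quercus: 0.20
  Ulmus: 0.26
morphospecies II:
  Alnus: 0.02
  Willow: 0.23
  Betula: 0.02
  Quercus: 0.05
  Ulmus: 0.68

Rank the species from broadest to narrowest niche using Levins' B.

Σp_IIIᵢ² = 0.23² + 0.11² + 0.28² + 0.23² + 0.15² = 0.0529 + 0.0121 + 0.0784 + 0.0529 + 0.0225 = 0.2188
B_III = 1 / 0.2188 = 4.5704
Σp_Iᵢ² = 0.02² + 0.63² + 0.23² + 0.09² + 0.03² = 0.0004 + 0.3969 + 0.0529 + 0.0081 + 0.0009 = 0.4592
B_I = 1 / 0.4592 = 2.1777
Σp_IVᵢ² = 0.17² + 0.29² + 0.08² + 0.20² + 0.26² = 0.0289 + 0.0841 + 0.0064 + 0.0400 + 0.0676 = 0.2270
B_IV = 1 / 0.2270 = 4.4053
Σp_IIᵢ² = 0.02² + 0.23² + 0.02² + 0.05² + 0.68² = 0.0004 + 0.0529 + 0.0004 + 0.0025 + 0.4624 = 0.5186
B_II = 1 / 0.5186 = 1.9283
Ranking by B (broadest → narrowest): morphospecies III (4.57) > morphospecies IV (4.41) > morphospecies I (2.18) > morphospecies II (1.93)

morphospecies III > morphospecies IV > morphospecies I > morphospecies II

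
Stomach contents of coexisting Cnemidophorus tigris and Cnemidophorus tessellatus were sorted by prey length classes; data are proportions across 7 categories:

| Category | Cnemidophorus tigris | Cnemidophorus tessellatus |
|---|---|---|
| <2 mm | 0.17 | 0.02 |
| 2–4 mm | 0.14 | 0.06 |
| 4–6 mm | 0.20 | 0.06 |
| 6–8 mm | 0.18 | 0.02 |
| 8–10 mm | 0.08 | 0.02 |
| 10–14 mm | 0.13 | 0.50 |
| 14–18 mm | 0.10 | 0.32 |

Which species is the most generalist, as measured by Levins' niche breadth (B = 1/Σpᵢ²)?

Σp_tigrᵢ² = 0.17² + 0.14² + 0.20² + 0.18² + 0.08² + 0.13² + 0.10² = 0.0289 + 0.0196 + 0.0400 + 0.0324 + 0.0064 + 0.0169 + 0.0100 = 0.1542
B_tigr = 1 / 0.1542 = 6.4851
Σp_tessᵢ² = 0.02² + 0.06² + 0.06² + 0.02² + 0.02² + 0.50² + 0.32² = 0.0004 + 0.0036 + 0.0036 + 0.0004 + 0.0004 + 0.2500 + 0.1024 = 0.3608
B_tess = 1 / 0.3608 = 2.7716
Highest B → broadest niche (most generalist): Cnemidophorus tigris (B = 6.49).

Cnemidophorus tigris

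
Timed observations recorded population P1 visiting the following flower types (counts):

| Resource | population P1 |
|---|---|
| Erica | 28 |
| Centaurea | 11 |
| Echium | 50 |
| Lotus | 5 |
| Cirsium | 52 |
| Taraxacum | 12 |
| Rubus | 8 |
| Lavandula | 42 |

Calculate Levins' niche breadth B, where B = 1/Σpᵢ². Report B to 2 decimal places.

5.34

Proportions for population P1 (n=208): 28/208=0.1346, 11/208=0.0529, 50/208=0.2404, 5/208=0.0240, 52/208=0.2500, 12/208=0.0577, 8/208=0.0385, 42/208=0.2019
Σpᵢ² = 0.1346² + 0.0529² + 0.2404² + 0.0240² + 0.2500² + 0.0577² + 0.0385² + 0.2019² = 0.018117 + 0.002798 + 0.057792 + 0.000576 + 0.062500 + 0.003329 + 0.001482 + 0.040764 = 0.187358
B = 1 / 0.187358 = 5.3374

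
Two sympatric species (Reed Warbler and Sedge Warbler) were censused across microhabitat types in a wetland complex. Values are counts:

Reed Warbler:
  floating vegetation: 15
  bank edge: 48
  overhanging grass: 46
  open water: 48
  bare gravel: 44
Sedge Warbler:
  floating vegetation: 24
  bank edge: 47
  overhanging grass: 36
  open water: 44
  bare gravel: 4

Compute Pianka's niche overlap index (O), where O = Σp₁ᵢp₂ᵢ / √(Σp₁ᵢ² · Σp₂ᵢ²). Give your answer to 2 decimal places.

0.90

Proportions for Reed Warbler (n=201): 15/201=0.0746, 48/201=0.2388, 46/201=0.2289, 48/201=0.2388, 44/201=0.2189
Proportions for Sedge Warbler (n=155): 24/155=0.1548, 47/155=0.3032, 36/155=0.2323, 44/155=0.2839, 4/155=0.0258
Σ p₁ᵢp₂ᵢ = 0.011548 + 0.072404 + 0.053173 + 0.067795 + 0.005648 = 0.210568
Σp_1ᵢ² = 0.0746² + 0.2388² + 0.2289² + 0.2388² + 0.2189² = 0.005565 + 0.057025 + 0.052395 + 0.057025 + 0.047917 = 0.219927
Σp_2ᵢ² = 0.1548² + 0.3032² + 0.2323² + 0.2839² + 0.0258² = 0.023963 + 0.091930 + 0.053963 + 0.080599 + 0.000666 = 0.251121
O = 0.210568 / √(0.219927 × 0.251121) = 0.210568 / 0.2350070 = 0.8960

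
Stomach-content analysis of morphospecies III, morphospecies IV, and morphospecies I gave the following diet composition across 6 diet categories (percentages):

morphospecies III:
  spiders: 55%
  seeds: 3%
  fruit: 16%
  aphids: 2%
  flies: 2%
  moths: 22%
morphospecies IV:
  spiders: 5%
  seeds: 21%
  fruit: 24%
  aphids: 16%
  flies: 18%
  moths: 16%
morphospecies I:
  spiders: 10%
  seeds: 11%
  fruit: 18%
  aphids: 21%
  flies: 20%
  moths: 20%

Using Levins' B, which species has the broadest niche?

morphospecies I

Convert percentages to proportions (divide by 100).
Σp_IIIᵢ² = 0.55² + 0.03² + 0.16² + 0.02² + 0.02² + 0.22² = 0.3025 + 0.0009 + 0.0256 + 0.0004 + 0.0004 + 0.0484 = 0.3782
B_III = 1 / 0.3782 = 2.6441
Σp_IVᵢ² = 0.05² + 0.21² + 0.24² + 0.16² + 0.18² + 0.16² = 0.0025 + 0.0441 + 0.0576 + 0.0256 + 0.0324 + 0.0256 = 0.1878
B_IV = 1 / 0.1878 = 5.3248
Σp_Iᵢ² = 0.10² + 0.11² + 0.18² + 0.21² + 0.20² + 0.20² = 0.0100 + 0.0121 + 0.0324 + 0.0441 + 0.0400 + 0.0400 = 0.1786
B_I = 1 / 0.1786 = 5.5991
Highest B → broadest niche (most generalist): morphospecies I (B = 5.60).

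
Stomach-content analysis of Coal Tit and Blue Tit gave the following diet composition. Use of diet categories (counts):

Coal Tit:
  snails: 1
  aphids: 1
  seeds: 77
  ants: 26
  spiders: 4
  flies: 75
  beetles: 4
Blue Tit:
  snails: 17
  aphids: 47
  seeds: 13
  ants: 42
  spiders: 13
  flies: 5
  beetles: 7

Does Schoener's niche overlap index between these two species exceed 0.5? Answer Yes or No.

No

Proportions for Coal Tit (n=188): 1/188=0.0053, 1/188=0.0053, 77/188=0.4096, 26/188=0.1383, 4/188=0.0213, 75/188=0.3989, 4/188=0.0213
Proportions for Blue Tit (n=144): 17/144=0.1181, 47/144=0.3264, 13/144=0.0903, 42/144=0.2917, 13/144=0.0903, 5/144=0.0347, 7/144=0.0486
Σ|p₁ᵢ − p₂ᵢ| = 0.1128 + 0.3211 + 0.3193 + 0.1534 + 0.0690 + 0.3642 + 0.0273 = 1.3671
D = 1 − ½ × 1.3671 = 1 − 0.68355 = 0.31645
D = 0.31645 < 0.5 → No.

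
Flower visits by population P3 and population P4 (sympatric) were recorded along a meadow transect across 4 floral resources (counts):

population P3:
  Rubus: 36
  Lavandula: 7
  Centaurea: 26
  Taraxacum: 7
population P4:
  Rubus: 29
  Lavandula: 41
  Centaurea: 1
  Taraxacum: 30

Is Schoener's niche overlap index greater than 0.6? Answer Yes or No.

Proportions for population P3 (n=76): 36/76=0.4737, 7/76=0.0921, 26/76=0.3421, 7/76=0.0921
Proportions for population P4 (n=101): 29/101=0.2871, 41/101=0.4059, 1/101=0.0099, 30/101=0.2970
Σ|p₁ᵢ − p₂ᵢ| = 0.1866 + 0.3138 + 0.3322 + 0.2049 = 1.0375
D = 1 − ½ × 1.0375 = 1 − 0.51875 = 0.48125
D = 0.48125 < 0.6 → No.

No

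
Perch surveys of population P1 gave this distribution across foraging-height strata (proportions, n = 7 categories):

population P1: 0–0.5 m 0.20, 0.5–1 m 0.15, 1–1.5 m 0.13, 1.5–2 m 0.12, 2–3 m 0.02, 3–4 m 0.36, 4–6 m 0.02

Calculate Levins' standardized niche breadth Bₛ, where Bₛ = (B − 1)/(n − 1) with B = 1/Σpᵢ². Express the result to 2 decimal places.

0.58

Σpᵢ² = 0.20² + 0.15² + 0.13² + 0.12² + 0.02² + 0.36² + 0.02² = 0.0400 + 0.0225 + 0.0169 + 0.0144 + 0.0004 + 0.1296 + 0.0004 = 0.2242
B = 1 / 0.2242 = 4.4603
Bₛ = (B − 1)/(n − 1) = (4.4603 − 1)/(7 − 1) = 3.4603/6 = 0.5767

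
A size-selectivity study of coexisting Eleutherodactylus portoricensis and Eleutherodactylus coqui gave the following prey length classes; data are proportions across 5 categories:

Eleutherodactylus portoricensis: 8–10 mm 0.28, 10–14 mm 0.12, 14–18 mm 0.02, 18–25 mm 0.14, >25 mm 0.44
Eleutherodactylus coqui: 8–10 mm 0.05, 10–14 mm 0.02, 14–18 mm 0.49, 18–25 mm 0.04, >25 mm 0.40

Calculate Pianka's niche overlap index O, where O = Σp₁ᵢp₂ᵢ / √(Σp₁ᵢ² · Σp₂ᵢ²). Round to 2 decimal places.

0.59

Σ p₁ᵢp₂ᵢ = 0.0140 + 0.0024 + 0.0098 + 0.0056 + 0.1760 = 0.2078
Σp_1ᵢ² = 0.28² + 0.12² + 0.02² + 0.14² + 0.44² = 0.0784 + 0.0144 + 0.0004 + 0.0196 + 0.1936 = 0.3064
Σp_2ᵢ² = 0.05² + 0.02² + 0.49² + 0.04² + 0.40² = 0.0025 + 0.0004 + 0.2401 + 0.0016 + 0.1600 = 0.4046
O = 0.2078 / √(0.3064 × 0.4046) = 0.2078 / 0.35209 = 0.5902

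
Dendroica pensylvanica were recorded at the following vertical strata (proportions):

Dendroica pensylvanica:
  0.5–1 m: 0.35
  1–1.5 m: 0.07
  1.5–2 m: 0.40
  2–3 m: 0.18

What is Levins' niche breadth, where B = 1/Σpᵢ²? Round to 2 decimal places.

3.13

Σpᵢ² = 0.35² + 0.07² + 0.40² + 0.18² = 0.1225 + 0.0049 + 0.1600 + 0.0324 = 0.3198
B = 1 / 0.3198 = 3.1270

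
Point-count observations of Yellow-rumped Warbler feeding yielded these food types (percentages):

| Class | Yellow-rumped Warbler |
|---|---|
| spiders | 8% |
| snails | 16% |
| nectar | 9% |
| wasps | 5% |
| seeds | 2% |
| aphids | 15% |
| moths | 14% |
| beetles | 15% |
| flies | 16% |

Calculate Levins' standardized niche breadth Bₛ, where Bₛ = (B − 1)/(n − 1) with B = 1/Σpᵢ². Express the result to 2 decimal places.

0.81

Convert percentages to proportions (divide by 100).
Σpᵢ² = 0.08² + 0.16² + 0.09² + 0.05² + 0.02² + 0.15² + 0.14² + 0.15² + 0.16² = 0.0064 + 0.0256 + 0.0081 + 0.0025 + 0.0004 + 0.0225 + 0.0196 + 0.0225 + 0.0256 = 0.1332
B = 1 / 0.1332 = 7.5075
Bₛ = (B − 1)/(n − 1) = (7.5075 − 1)/(9 − 1) = 6.5075/8 = 0.8134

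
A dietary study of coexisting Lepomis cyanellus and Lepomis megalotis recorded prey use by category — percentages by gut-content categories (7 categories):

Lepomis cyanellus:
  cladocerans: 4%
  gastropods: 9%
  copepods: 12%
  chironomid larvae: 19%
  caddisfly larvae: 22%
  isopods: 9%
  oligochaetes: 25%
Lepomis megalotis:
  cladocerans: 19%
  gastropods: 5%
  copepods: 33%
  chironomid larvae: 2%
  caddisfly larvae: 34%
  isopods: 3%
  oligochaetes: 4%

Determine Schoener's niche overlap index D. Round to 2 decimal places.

Convert percentages to proportions (divide by 100).
Σ|p₁ᵢ − p₂ᵢ| = 0.15 + 0.04 + 0.21 + 0.17 + 0.12 + 0.06 + 0.21 = 0.96
D = 1 − ½ × 0.96 = 1 − 0.480 = 0.5200

0.52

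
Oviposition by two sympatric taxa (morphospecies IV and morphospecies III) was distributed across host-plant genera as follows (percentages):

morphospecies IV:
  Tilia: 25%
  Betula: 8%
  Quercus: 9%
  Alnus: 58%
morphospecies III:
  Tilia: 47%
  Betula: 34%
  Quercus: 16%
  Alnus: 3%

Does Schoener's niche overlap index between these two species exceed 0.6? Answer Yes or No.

No

Convert percentages to proportions (divide by 100).
Σ|p₁ᵢ − p₂ᵢ| = 0.22 + 0.26 + 0.07 + 0.55 = 1.10
D = 1 − ½ × 1.10 = 1 − 0.550 = 0.4500
D = 0.4500 < 0.6 → No.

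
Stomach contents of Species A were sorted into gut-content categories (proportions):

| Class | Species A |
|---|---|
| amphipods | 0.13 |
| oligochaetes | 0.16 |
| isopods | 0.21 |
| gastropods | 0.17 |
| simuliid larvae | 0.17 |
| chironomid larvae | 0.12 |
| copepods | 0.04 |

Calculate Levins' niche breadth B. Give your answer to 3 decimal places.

6.234

Σpᵢ² = 0.13² + 0.16² + 0.21² + 0.17² + 0.17² + 0.12² + 0.04² = 0.0169 + 0.0256 + 0.0441 + 0.0289 + 0.0289 + 0.0144 + 0.0016 = 0.1604
B = 1 / 0.1604 = 6.23441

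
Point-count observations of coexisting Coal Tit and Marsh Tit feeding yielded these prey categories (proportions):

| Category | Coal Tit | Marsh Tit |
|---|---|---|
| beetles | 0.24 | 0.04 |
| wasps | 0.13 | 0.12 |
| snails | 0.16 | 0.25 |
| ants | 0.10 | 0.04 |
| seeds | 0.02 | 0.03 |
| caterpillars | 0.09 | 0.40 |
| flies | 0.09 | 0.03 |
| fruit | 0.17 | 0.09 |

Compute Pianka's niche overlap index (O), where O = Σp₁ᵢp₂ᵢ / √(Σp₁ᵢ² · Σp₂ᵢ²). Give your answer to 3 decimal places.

0.628

Σ p₁ᵢp₂ᵢ = 0.0096 + 0.0156 + 0.0400 + 0.0040 + 0.0006 + 0.0360 + 0.0027 + 0.0153 = 0.1238
Σp_1ᵢ² = 0.24² + 0.13² + 0.16² + 0.10² + 0.02² + 0.09² + 0.09² + 0.17² = 0.0576 + 0.0169 + 0.0256 + 0.0100 + 0.0004 + 0.0081 + 0.0081 + 0.0289 = 0.1556
Σp_2ᵢ² = 0.04² + 0.12² + 0.25² + 0.04² + 0.03² + 0.40² + 0.03² + 0.09² = 0.0016 + 0.0144 + 0.0625 + 0.0016 + 0.0009 + 0.1600 + 0.0009 + 0.0081 = 0.2500
O = 0.1238 / √(0.1556 × 0.2500) = 0.1238 / 0.197231 = 0.62769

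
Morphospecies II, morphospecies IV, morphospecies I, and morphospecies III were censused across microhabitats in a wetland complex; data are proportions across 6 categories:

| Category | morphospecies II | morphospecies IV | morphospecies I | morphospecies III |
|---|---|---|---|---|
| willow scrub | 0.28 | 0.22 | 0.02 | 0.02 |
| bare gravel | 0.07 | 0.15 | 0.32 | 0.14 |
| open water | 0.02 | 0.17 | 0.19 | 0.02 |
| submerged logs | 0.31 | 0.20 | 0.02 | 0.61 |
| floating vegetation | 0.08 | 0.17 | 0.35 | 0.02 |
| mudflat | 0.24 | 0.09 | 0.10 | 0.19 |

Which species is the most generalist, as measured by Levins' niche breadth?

morphospecies IV

Σp_IIᵢ² = 0.28² + 0.07² + 0.02² + 0.31² + 0.08² + 0.24² = 0.0784 + 0.0049 + 0.0004 + 0.0961 + 0.0064 + 0.0576 = 0.2438
B_II = 1 / 0.2438 = 4.1017
Σp_IVᵢ² = 0.22² + 0.15² + 0.17² + 0.20² + 0.17² + 0.09² = 0.0484 + 0.0225 + 0.0289 + 0.0400 + 0.0289 + 0.0081 = 0.1768
B_IV = 1 / 0.1768 = 5.6561
Σp_Iᵢ² = 0.02² + 0.32² + 0.19² + 0.02² + 0.35² + 0.10² = 0.0004 + 0.1024 + 0.0361 + 0.0004 + 0.1225 + 0.0100 = 0.2718
B_I = 1 / 0.2718 = 3.6792
Σp_IIIᵢ² = 0.02² + 0.14² + 0.02² + 0.61² + 0.02² + 0.19² = 0.0004 + 0.0196 + 0.0004 + 0.3721 + 0.0004 + 0.0361 = 0.4290
B_III = 1 / 0.4290 = 2.3310
Highest B → broadest niche (most generalist): morphospecies IV (B = 5.66).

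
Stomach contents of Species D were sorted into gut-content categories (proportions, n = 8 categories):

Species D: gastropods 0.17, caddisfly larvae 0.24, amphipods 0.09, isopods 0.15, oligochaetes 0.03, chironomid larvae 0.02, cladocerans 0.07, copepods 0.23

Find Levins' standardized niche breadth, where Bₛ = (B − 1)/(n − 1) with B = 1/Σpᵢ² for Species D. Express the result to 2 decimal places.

Σpᵢ² = 0.17² + 0.24² + 0.09² + 0.15² + 0.03² + 0.02² + 0.07² + 0.23² = 0.0289 + 0.0576 + 0.0081 + 0.0225 + 0.0009 + 0.0004 + 0.0049 + 0.0529 = 0.1762
B = 1 / 0.1762 = 5.6754
Bₛ = (B − 1)/(n − 1) = (5.6754 − 1)/(8 − 1) = 4.6754/7 = 0.6679

0.67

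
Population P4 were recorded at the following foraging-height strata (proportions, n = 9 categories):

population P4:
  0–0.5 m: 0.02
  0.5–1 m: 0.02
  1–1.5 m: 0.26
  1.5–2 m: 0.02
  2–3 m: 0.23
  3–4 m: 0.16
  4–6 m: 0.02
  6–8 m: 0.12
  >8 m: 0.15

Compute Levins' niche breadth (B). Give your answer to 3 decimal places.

5.417

Σpᵢ² = 0.02² + 0.02² + 0.26² + 0.02² + 0.23² + 0.16² + 0.02² + 0.12² + 0.15² = 0.0004 + 0.0004 + 0.0676 + 0.0004 + 0.0529 + 0.0256 + 0.0004 + 0.0144 + 0.0225 = 0.1846
B = 1 / 0.1846 = 5.41712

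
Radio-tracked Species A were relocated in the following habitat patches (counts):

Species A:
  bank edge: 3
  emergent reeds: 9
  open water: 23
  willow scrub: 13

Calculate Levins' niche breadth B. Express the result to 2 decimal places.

2.92

Proportions for Species A (n=48): 3/48=0.0625, 9/48=0.1875, 23/48=0.4792, 13/48=0.2708
Σpᵢ² = 0.0625² + 0.1875² + 0.4792² + 0.2708² = 0.003906 + 0.035156 + 0.229633 + 0.073333 = 0.342028
B = 1 / 0.342028 = 2.9237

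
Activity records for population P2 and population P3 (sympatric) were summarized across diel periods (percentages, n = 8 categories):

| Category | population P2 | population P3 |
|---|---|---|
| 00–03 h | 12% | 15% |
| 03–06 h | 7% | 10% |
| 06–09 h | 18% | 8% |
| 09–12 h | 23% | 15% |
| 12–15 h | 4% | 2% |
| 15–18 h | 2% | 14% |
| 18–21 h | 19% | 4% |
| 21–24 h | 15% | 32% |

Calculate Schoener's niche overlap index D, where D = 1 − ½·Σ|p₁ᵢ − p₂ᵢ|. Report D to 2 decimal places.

Convert percentages to proportions (divide by 100).
Σ|p₁ᵢ − p₂ᵢ| = 0.03 + 0.03 + 0.10 + 0.08 + 0.02 + 0.12 + 0.15 + 0.17 = 0.70
D = 1 − ½ × 0.70 = 1 − 0.350 = 0.6500

0.65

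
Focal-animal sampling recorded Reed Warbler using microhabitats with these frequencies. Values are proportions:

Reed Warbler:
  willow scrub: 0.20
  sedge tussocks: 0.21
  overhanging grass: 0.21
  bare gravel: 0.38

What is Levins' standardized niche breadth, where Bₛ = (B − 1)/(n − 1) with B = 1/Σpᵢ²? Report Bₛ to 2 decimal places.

0.89

Σpᵢ² = 0.20² + 0.21² + 0.21² + 0.38² = 0.0400 + 0.0441 + 0.0441 + 0.1444 = 0.2726
B = 1 / 0.2726 = 3.6684
Bₛ = (B − 1)/(n − 1) = (3.6684 − 1)/(4 − 1) = 2.6684/3 = 0.8895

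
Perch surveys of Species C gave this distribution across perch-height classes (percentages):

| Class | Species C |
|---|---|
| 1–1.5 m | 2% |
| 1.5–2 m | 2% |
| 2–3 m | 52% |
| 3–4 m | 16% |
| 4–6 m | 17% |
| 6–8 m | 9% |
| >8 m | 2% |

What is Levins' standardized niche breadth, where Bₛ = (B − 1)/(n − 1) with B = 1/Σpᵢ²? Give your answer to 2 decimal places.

Convert percentages to proportions (divide by 100).
Σpᵢ² = 0.02² + 0.02² + 0.52² + 0.16² + 0.17² + 0.09² + 0.02² = 0.0004 + 0.0004 + 0.2704 + 0.0256 + 0.0289 + 0.0081 + 0.0004 = 0.3342
B = 1 / 0.3342 = 2.9922
Bₛ = (B − 1)/(n − 1) = (2.9922 − 1)/(7 − 1) = 1.9922/6 = 0.3320

0.33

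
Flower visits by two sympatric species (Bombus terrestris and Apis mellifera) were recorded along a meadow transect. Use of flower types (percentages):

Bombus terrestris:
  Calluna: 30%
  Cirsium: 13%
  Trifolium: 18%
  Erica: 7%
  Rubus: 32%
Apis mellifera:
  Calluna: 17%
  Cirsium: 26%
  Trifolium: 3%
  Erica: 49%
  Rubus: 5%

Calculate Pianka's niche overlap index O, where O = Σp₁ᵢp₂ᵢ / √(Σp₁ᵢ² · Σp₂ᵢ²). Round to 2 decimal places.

0.49

Convert percentages to proportions (divide by 100).
Σ p₁ᵢp₂ᵢ = 0.0510 + 0.0338 + 0.0054 + 0.0343 + 0.0160 = 0.1405
Σp_1ᵢ² = 0.30² + 0.13² + 0.18² + 0.07² + 0.32² = 0.0900 + 0.0169 + 0.0324 + 0.0049 + 0.1024 = 0.2466
Σp_2ᵢ² = 0.17² + 0.26² + 0.03² + 0.49² + 0.05² = 0.0289 + 0.0676 + 0.0009 + 0.2401 + 0.0025 = 0.3400
O = 0.1405 / √(0.2466 × 0.3400) = 0.1405 / 0.28956 = 0.4852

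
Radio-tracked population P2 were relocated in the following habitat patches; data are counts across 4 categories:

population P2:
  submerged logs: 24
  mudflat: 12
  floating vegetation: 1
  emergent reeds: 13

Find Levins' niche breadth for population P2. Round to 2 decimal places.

Proportions for population P2 (n=50): 24/50=0.4800, 12/50=0.2400, 1/50=0.0200, 13/50=0.2600
Σpᵢ² = 0.4800² + 0.2400² + 0.0200² + 0.2600² = 0.230400 + 0.057600 + 0.000400 + 0.067600 = 0.356000
B = 1 / 0.356000 = 2.8090

2.81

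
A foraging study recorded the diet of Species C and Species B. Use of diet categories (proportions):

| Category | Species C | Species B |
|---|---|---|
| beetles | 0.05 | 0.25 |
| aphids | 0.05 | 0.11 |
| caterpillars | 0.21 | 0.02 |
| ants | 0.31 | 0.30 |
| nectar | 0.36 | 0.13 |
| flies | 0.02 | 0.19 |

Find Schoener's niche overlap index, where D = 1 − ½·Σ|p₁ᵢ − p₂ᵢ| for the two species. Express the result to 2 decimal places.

0.57

Σ|p₁ᵢ − p₂ᵢ| = 0.20 + 0.06 + 0.19 + 0.01 + 0.23 + 0.17 = 0.86
D = 1 − ½ × 0.86 = 1 − 0.430 = 0.5700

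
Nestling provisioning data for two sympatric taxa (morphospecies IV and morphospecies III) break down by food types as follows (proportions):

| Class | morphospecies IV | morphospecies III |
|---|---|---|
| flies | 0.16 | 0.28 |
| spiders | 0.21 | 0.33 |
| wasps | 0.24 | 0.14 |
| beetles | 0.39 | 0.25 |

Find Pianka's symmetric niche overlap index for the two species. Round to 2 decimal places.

Σ p₁ᵢp₂ᵢ = 0.0448 + 0.0693 + 0.0336 + 0.0975 = 0.2452
Σp_1ᵢ² = 0.16² + 0.21² + 0.24² + 0.39² = 0.0256 + 0.0441 + 0.0576 + 0.1521 = 0.2794
Σp_2ᵢ² = 0.28² + 0.33² + 0.14² + 0.25² = 0.0784 + 0.1089 + 0.0196 + 0.0625 = 0.2694
O = 0.2452 / √(0.2794 × 0.2694) = 0.2452 / 0.27435 = 0.8937

0.89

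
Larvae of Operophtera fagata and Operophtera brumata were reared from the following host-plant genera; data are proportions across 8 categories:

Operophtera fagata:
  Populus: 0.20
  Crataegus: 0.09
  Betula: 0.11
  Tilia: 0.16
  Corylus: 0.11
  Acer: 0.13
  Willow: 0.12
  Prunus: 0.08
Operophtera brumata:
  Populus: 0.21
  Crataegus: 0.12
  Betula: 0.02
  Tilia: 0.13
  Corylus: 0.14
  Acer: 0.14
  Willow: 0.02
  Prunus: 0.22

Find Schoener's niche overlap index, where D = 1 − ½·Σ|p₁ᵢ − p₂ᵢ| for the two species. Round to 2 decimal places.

Σ|p₁ᵢ − p₂ᵢ| = 0.01 + 0.03 + 0.09 + 0.03 + 0.03 + 0.01 + 0.10 + 0.14 = 0.44
D = 1 − ½ × 0.44 = 1 − 0.220 = 0.7800

0.78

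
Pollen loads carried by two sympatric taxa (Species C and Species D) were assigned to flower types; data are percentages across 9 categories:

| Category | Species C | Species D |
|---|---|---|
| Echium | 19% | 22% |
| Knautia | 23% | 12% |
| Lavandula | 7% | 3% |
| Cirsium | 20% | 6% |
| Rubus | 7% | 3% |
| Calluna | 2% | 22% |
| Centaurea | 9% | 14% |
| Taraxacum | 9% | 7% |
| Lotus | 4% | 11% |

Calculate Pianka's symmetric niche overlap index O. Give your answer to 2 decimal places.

Convert percentages to proportions (divide by 100).
Σ p₁ᵢp₂ᵢ = 0.0418 + 0.0276 + 0.0021 + 0.0120 + 0.0021 + 0.0044 + 0.0126 + 0.0063 + 0.0044 = 0.1133
Σp_1ᵢ² = 0.19² + 0.23² + 0.07² + 0.20² + 0.07² + 0.02² + 0.09² + 0.09² + 0.04² = 0.0361 + 0.0529 + 0.0049 + 0.0400 + 0.0049 + 0.0004 + 0.0081 + 0.0081 + 0.0016 = 0.1570
Σp_2ᵢ² = 0.22² + 0.12² + 0.03² + 0.06² + 0.03² + 0.22² + 0.14² + 0.07² + 0.11² = 0.0484 + 0.0144 + 0.0009 + 0.0036 + 0.0009 + 0.0484 + 0.0196 + 0.0049 + 0.0121 = 0.1532
O = 0.1133 / √(0.1570 × 0.1532) = 0.1133 / 0.15509 = 0.7305

0.73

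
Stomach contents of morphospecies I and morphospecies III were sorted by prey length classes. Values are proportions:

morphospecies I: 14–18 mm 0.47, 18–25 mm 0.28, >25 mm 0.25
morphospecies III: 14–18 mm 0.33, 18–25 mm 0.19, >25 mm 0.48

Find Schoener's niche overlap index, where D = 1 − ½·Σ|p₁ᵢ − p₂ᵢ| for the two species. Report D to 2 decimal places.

0.77

Σ|p₁ᵢ − p₂ᵢ| = 0.14 + 0.09 + 0.23 = 0.46
D = 1 − ½ × 0.46 = 1 − 0.230 = 0.7700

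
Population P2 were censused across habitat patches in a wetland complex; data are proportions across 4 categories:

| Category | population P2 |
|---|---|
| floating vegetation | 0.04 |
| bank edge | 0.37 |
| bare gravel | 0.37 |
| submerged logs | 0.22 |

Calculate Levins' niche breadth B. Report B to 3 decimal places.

3.088

Σpᵢ² = 0.04² + 0.37² + 0.37² + 0.22² = 0.0016 + 0.1369 + 0.1369 + 0.0484 = 0.3238
B = 1 / 0.3238 = 3.08833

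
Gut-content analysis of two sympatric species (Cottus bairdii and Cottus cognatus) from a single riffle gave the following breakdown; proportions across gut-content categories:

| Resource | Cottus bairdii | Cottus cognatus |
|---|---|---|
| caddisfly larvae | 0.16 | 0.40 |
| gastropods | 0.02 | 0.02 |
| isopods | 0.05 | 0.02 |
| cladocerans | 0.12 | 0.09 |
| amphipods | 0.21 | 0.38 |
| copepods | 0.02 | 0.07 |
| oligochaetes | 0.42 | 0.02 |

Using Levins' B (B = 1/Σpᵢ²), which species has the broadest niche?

Cottus bairdii

Σp_bairᵢ² = 0.16² + 0.02² + 0.05² + 0.12² + 0.21² + 0.02² + 0.42² = 0.0256 + 0.0004 + 0.0025 + 0.0144 + 0.0441 + 0.0004 + 0.1764 = 0.2638
B_bair = 1 / 0.2638 = 3.7908
Σp_cognᵢ² = 0.40² + 0.02² + 0.02² + 0.09² + 0.38² + 0.07² + 0.02² = 0.1600 + 0.0004 + 0.0004 + 0.0081 + 0.1444 + 0.0049 + 0.0004 = 0.3186
B_cogn = 1 / 0.3186 = 3.1387
Highest B → broadest niche (most generalist): Cottus bairdii (B = 3.79).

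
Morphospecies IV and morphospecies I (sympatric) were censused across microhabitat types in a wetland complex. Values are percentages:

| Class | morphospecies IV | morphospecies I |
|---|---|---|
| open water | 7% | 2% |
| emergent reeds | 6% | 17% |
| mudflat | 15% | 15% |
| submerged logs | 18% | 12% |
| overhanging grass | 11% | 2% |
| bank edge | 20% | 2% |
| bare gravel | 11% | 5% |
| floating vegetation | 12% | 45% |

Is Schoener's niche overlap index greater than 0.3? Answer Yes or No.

Yes

Convert percentages to proportions (divide by 100).
Σ|p₁ᵢ − p₂ᵢ| = 0.05 + 0.11 + 0.00 + 0.06 + 0.09 + 0.18 + 0.06 + 0.33 = 0.88
D = 1 − ½ × 0.88 = 1 − 0.440 = 0.5600
D = 0.5600 > 0.3 → Yes.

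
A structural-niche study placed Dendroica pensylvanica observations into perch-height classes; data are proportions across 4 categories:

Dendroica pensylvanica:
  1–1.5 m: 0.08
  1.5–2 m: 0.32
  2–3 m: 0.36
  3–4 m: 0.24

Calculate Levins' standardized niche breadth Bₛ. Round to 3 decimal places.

Σpᵢ² = 0.08² + 0.32² + 0.36² + 0.24² = 0.0064 + 0.1024 + 0.1296 + 0.0576 = 0.2960
B = 1 / 0.2960 = 3.37838
Bₛ = (B − 1)/(n − 1) = (3.37838 − 1)/(4 − 1) = 2.37838/3 = 0.79279

0.793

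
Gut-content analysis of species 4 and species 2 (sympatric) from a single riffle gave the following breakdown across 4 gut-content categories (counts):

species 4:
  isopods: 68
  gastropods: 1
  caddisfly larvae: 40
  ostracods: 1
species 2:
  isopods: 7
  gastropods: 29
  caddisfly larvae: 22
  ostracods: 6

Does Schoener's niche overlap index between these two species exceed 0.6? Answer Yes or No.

Proportions for species 4 (n=110): 68/110=0.6182, 1/110=0.0091, 40/110=0.3636, 1/110=0.0091
Proportions for species 2 (n=64): 7/64=0.1094, 29/64=0.4531, 22/64=0.3438, 6/64=0.0938
Σ|p₁ᵢ − p₂ᵢ| = 0.5088 + 0.4440 + 0.0198 + 0.0847 = 1.0573
D = 1 − ½ × 1.0573 = 1 − 0.52865 = 0.47135
D = 0.47135 < 0.6 → No.

No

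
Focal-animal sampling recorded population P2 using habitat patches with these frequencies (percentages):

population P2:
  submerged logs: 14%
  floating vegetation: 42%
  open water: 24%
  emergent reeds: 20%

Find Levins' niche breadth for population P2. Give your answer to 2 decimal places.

Convert percentages to proportions (divide by 100).
Σpᵢ² = 0.14² + 0.42² + 0.24² + 0.20² = 0.0196 + 0.1764 + 0.0576 + 0.0400 = 0.2936
B = 1 / 0.2936 = 3.4060

3.41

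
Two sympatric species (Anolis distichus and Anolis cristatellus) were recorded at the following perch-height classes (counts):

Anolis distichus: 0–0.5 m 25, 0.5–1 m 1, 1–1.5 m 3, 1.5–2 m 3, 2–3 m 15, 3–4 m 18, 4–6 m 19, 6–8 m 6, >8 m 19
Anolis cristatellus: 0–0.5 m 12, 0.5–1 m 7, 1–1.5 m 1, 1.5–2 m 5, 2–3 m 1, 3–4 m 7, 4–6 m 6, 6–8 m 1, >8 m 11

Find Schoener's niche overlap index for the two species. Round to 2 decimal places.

Proportions for Anolis distichus (n=109): 25/109=0.2294, 1/109=0.0092, 3/109=0.0275, 3/109=0.0275, 15/109=0.1376, 18/109=0.1651, 19/109=0.1743, 6/109=0.0550, 19/109=0.1743
Proportions for Anolis cristatellus (n=51): 12/51=0.2353, 7/51=0.1373, 1/51=0.0196, 5/51=0.0980, 1/51=0.0196, 7/51=0.1373, 6/51=0.1176, 1/51=0.0196, 11/51=0.2157
Σ|p₁ᵢ − p₂ᵢ| = 0.0059 + 0.1281 + 0.0079 + 0.0705 + 0.1180 + 0.0278 + 0.0567 + 0.0354 + 0.0414 = 0.4917
D = 1 − ½ × 0.4917 = 1 − 0.24585 = 0.75415

0.75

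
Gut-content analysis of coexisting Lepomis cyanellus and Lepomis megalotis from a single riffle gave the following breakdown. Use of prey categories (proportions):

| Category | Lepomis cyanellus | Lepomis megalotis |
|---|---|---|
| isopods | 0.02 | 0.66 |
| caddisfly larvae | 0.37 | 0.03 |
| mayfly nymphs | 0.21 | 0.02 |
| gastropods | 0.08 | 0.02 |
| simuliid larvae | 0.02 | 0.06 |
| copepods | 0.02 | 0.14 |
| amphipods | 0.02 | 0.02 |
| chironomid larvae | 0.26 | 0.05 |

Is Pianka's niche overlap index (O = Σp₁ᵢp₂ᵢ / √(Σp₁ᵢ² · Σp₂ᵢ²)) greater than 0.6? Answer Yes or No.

No

Σ p₁ᵢp₂ᵢ = 0.0132 + 0.0111 + 0.0042 + 0.0016 + 0.0012 + 0.0028 + 0.0004 + 0.0130 = 0.0475
Σp_1ᵢ² = 0.02² + 0.37² + 0.21² + 0.08² + 0.02² + 0.02² + 0.02² + 0.26² = 0.0004 + 0.1369 + 0.0441 + 0.0064 + 0.0004 + 0.0004 + 0.0004 + 0.0676 = 0.2566
Σp_2ᵢ² = 0.66² + 0.03² + 0.02² + 0.02² + 0.06² + 0.14² + 0.02² + 0.05² = 0.4356 + 0.0009 + 0.0004 + 0.0004 + 0.0036 + 0.0196 + 0.0004 + 0.0025 = 0.4634
O = 0.0475 / √(0.2566 × 0.4634) = 0.0475 / 0.34483 = 0.1377
O = 0.1377 < 0.6 → No.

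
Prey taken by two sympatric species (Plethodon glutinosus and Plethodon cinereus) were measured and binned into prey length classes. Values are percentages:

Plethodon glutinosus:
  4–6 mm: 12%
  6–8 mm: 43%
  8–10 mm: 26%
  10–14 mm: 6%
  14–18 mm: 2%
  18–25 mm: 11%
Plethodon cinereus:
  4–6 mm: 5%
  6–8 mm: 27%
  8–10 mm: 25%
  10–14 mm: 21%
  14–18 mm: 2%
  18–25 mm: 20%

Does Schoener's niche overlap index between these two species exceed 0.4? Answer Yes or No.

Yes

Convert percentages to proportions (divide by 100).
Σ|p₁ᵢ − p₂ᵢ| = 0.07 + 0.16 + 0.01 + 0.15 + 0.00 + 0.09 = 0.48
D = 1 − ½ × 0.48 = 1 − 0.240 = 0.7600
D = 0.7600 > 0.4 → Yes.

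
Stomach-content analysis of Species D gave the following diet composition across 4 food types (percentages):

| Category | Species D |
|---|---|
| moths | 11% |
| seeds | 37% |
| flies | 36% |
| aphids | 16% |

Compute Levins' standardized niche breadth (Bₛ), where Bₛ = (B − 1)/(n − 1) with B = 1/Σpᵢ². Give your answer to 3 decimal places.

0.762

Convert percentages to proportions (divide by 100).
Σpᵢ² = 0.11² + 0.37² + 0.36² + 0.16² = 0.0121 + 0.1369 + 0.1296 + 0.0256 = 0.3042
B = 1 / 0.3042 = 3.28731
Bₛ = (B − 1)/(n − 1) = (3.28731 − 1)/(4 − 1) = 2.28731/3 = 0.76244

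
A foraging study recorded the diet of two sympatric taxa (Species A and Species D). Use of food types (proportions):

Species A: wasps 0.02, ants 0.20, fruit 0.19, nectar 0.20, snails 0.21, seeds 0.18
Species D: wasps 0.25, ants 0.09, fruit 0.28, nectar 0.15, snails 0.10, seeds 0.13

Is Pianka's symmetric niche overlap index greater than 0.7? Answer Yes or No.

Σ p₁ᵢp₂ᵢ = 0.0050 + 0.0180 + 0.0532 + 0.0300 + 0.0210 + 0.0234 = 0.1506
Σp_1ᵢ² = 0.02² + 0.20² + 0.19² + 0.20² + 0.21² + 0.18² = 0.0004 + 0.0400 + 0.0361 + 0.0400 + 0.0441 + 0.0324 = 0.1930
Σp_2ᵢ² = 0.25² + 0.09² + 0.28² + 0.15² + 0.10² + 0.13² = 0.0625 + 0.0081 + 0.0784 + 0.0225 + 0.0100 + 0.0169 = 0.1984
O = 0.1506 / √(0.1930 × 0.1984) = 0.1506 / 0.19568 = 0.7696
O = 0.7696 > 0.7 → Yes.

Yes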